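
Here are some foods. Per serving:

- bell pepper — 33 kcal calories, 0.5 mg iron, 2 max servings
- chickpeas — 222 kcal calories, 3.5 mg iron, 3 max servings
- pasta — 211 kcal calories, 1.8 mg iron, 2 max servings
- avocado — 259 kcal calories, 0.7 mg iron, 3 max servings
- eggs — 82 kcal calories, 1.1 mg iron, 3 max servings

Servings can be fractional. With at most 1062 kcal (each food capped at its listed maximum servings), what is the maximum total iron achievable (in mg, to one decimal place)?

Iron per kcal: chickpeas 0.01577, bell pepper 0.01515, eggs 0.01341, pasta 0.008531, avocado 0.002703.
Take 3 servings of chickpeas: uses 666 kcal, +10.5 mg iron (running total 10.5 mg).
Take 2 servings of bell pepper: uses 66 kcal, +1.0 mg iron (running total 11.5 mg).
Take 3 servings of eggs: uses 246 kcal, +3.3 mg iron (running total 14.8 mg).
Take 0.3981 servings of pasta: uses 84 kcal, +0.7 mg iron (running total 15.5 mg).
Filling greedily by iron-per-kcal is optimal for one linear limit, giving 15.5 mg.

15.5 mg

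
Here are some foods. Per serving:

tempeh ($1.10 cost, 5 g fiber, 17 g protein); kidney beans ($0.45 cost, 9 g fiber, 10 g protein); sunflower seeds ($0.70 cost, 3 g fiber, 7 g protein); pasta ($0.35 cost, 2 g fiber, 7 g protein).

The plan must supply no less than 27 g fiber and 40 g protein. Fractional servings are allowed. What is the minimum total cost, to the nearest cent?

$1.80

An LP optimum is at a vertex; with two nutrient constraints at most two foods are used. Check each candidate.
tempeh only: max(27/5, 40/17) = 5.4 servings → $5.94.
kidney beans only: max(27/9, 40/10) = 4 servings → $1.80.
sunflower seeds only: max(27/3, 40/7) = 9 servings → $6.30.
pasta only: max(27/2, 40/7) = 13.5 servings → $4.72.
tempeh + kidney beans with both tight: 0.8738 servings and 2.515 servings → $2.09.
tempeh + sunflower seeds: the both-tight solution has a negative serving — not a feasible corner.
tempeh + pasta: the both-tight solution has a negative serving — not a feasible corner.
kidney beans + sunflower seeds with both tight: 2.091 servings and 2.727 servings → $2.85.
kidney beans + pasta with both tight: 2.535 servings and 2.093 servings → $1.87.
sunflower seeds + pasta: intersection lies outside the first quadrant.
The minimum over all feasible corners is $1.80.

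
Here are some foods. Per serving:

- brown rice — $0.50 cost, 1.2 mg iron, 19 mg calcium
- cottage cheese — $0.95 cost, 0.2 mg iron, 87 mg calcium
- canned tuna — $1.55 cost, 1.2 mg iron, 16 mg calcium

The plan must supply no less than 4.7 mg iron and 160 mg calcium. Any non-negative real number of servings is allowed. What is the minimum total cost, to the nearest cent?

$2.84

At the optimum either one food covers both requirements or two foods hit both targets exactly; no other combination can be cheaper.
brown rice only: max(4.7/1.2, 160/19) = 8.421 servings → $4.21.
cottage cheese only: max(4.7/0.2, 160/87) = 23.5 servings → $22.32.
canned tuna only: max(4.7/1.2, 160/16) = 10 servings → $15.50.
brown rice + cottage cheese with both tight: 3.747 servings and 1.021 servings → $2.84.
brown rice + canned tuna: intersection lies outside the first quadrant.
cottage cheese + canned tuna with both tight: 1.154 servings and 3.724 servings → $6.87.
The minimum over all feasible corners is $2.84.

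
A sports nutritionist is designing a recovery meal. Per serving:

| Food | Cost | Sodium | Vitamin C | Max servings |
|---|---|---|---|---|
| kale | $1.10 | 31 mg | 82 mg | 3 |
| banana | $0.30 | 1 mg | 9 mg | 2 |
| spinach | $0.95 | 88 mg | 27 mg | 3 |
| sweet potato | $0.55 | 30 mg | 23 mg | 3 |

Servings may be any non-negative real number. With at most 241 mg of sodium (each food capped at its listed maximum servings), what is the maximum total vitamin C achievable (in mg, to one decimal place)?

350.2 mg

Vitamin C per mg sodium: banana 9, kale 2.645, sweet potato 0.7667, spinach 0.3068.
Take 2 servings of banana: uses 2 mg sodium, +18.0 mg vitamin C (running total 18.0 mg).
Take 3 servings of kale: uses 93 mg sodium, +246.0 mg vitamin C (running total 264.0 mg).
Take 3 servings of sweet potato: uses 90 mg sodium, +69.0 mg vitamin C (running total 333.0 mg).
Take 0.6364 servings of spinach: uses 56 mg sodium, +17.2 mg vitamin C (running total 350.2 mg).
Filling greedily by vitamin C-per-mg sodium is optimal for one linear limit, giving 350.2 mg.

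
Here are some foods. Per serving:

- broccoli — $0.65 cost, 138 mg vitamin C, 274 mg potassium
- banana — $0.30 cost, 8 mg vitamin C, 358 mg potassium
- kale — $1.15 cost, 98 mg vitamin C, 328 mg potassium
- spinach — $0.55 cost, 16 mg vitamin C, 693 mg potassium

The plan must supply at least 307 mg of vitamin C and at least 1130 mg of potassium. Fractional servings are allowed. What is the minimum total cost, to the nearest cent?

At the optimum either one food covers both requirements or two foods hit both targets exactly; no other combination can be cheaper.
broccoli only: max(307/138, 1130/274) = 4.124 servings → $2.68.
banana only: max(307/8, 1130/358) = 38.38 servings → $11.51.
kale only: max(307/98, 1130/328) = 3.445 servings → $3.96.
spinach only: max(307/16, 1130/693) = 19.19 servings → $10.55.
broccoli + banana with both tight: 2.136 servings and 1.521 servings → $1.85.
broccoli + kale: the both-tight solution has a negative serving — not a feasible corner.
broccoli + spinach with both tight: 2.133 servings and 0.7871 servings → $1.82.
banana + kale with both tight: 0.3094 servings and 3.107 servings → $3.67.
banana + spinach: intersection lies outside the first quadrant.
kale + spinach with both tight: 3.106 servings and 0.1603 servings → $3.66.
The minimum over all feasible corners is $1.82.

$1.82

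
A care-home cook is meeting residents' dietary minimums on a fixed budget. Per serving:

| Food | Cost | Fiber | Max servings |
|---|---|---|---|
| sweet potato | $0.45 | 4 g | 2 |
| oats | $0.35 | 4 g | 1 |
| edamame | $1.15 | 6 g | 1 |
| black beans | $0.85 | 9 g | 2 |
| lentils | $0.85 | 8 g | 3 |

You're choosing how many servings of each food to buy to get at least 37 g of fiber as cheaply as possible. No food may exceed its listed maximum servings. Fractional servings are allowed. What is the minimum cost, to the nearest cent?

$3.64

Cost per g of fiber: oats $0.0875, black beans $0.0944, lentils $0.1062, sweet potato $0.1125, edamame $0.1917.
Take 1 serving of oats: +4.0 g fiber for $0.35 (total $0.35, still need 33.0 g).
Take 2 servings of black beans: +18.0 g fiber for $1.70 (total $2.05, still need 15.0 g).
Take 1.875 servings of lentils: +15.0 g fiber for $1.59 (total $3.64, still need 0.0 g).
Greedy by cheapest-per-g is optimal for a single linear constraint, so the minimum cost is $3.64.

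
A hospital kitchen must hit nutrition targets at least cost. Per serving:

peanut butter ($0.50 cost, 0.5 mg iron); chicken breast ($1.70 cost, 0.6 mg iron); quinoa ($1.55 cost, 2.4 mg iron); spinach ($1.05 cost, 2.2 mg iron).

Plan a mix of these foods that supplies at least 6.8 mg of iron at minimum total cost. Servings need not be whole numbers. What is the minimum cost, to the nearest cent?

$3.25

Cost per mg of iron: spinach $0.4773, quinoa $0.6458, peanut butter $1.0000, chicken breast $2.8333.
With no serving limits, use only spinach: 6.8 mg / 2.2 mg = 3.091 servings × $1.05 = $3.25.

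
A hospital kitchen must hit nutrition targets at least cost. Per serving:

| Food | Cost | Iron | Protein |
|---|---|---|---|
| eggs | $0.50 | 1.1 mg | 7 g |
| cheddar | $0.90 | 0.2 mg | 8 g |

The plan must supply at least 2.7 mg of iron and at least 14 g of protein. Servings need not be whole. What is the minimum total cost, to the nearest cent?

At the optimum either one food covers both requirements or two foods hit both targets exactly; no other combination can be cheaper.
eggs only: max(2.7/1.1, 14/7) = 2.455 servings → $1.23.
cheddar only: max(2.7/0.2, 14/8) = 13.5 servings → $12.15.
eggs + cheddar: intersection lies outside the first quadrant.
Cheapest feasible corner: $1.23.

$1.23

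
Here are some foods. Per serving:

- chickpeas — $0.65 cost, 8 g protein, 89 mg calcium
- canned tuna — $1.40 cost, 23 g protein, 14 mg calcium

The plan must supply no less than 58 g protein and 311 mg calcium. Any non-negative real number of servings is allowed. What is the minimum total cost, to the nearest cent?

$4.06

Minimising a linear cost over {protein ≥ 58, calcium ≥ 311, servings ≥ 0} — the optimum is at a vertex, using one or two foods.
chickpeas only: max(58/8, 311/89) = 7.25 servings → $4.71.
canned tuna only: max(58/23, 311/14) = 22.21 servings → $31.10.
chickpeas + canned tuna with both tight: 3.277 servings and 1.382 servings → $4.06.
The minimum over all feasible corners is $4.06.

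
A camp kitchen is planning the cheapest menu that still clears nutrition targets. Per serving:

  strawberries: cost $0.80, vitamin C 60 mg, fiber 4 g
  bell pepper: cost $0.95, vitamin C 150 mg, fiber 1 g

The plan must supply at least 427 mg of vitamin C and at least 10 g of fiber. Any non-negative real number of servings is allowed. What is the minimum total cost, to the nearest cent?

Two binding constraints pin down two serving amounts, so the optimal mix uses at most two foods. The candidates are each food alone (scaled to the tighter of vitamin C/fiber) and each pair with both constraints tight.
strawberries only: max(427/60, 10/4) = 7.117 servings → $5.69.
bell pepper only: max(427/150, 10/1) = 10 servings → $9.50.
strawberries + bell pepper with both tight: 1.987 servings and 2.052 servings → $3.54.
The minimum over all feasible corners is $3.54.

$3.54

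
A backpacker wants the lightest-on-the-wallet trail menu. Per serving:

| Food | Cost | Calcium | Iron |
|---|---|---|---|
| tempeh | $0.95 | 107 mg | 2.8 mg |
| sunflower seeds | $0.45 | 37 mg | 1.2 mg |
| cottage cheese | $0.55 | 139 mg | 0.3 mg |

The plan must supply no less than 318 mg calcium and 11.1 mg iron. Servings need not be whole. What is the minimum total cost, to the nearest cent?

An LP optimum is at a vertex; with two nutrient constraints at most two foods are used. Check each candidate.
tempeh only: max(318/107, 11.1/2.8) = 3.964 servings → $3.77.
sunflower seeds only: max(318/37, 11.1/1.2) = 9.25 servings → $4.16.
cottage cheese only: max(318/139, 11.1/0.3) = 37 servings → $20.35.
tempeh + sunflower seeds: the both-tight solution has a negative serving — not a feasible corner.
tempeh + cottage cheese: the both-tight solution has a negative serving — not a feasible corner.
sunflower seeds + cottage cheese with both targets exact would need a negative amount; discard.
The minimum over all feasible corners is $3.77.

$3.77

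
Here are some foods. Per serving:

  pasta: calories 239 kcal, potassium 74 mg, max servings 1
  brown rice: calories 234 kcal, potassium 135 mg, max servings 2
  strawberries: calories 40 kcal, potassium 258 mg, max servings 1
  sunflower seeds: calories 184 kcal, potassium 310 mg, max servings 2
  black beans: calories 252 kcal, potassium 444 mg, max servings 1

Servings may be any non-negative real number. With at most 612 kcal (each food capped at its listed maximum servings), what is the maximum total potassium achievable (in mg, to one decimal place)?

Potassium per kcal: strawberries 6.45, black beans 1.762, sunflower seeds 1.685, brown rice 0.5769, pasta 0.3096.
Take 1 serving of strawberries: uses 40 kcal, +258.0 mg potassium (running total 258.0 mg).
Take 1 serving of black beans: uses 252 kcal, +444.0 mg potassium (running total 702.0 mg).
Take 1.739 servings of sunflower seeds: uses 320 kcal, +539.1 mg potassium (running total 1241.1 mg).
Filling greedily by potassium-per-kcal is optimal for one linear limit, giving 1241.1 mg.

1241.1 mg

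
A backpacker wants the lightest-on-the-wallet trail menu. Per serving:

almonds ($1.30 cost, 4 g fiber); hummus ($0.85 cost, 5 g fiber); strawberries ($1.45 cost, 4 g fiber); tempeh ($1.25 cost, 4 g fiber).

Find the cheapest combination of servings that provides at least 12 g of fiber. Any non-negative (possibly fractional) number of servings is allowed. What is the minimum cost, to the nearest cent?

$2.04

Cost per g of fiber: hummus $0.1700, tempeh $0.3125, almonds $0.3250, strawberries $0.3625.
With no serving limits, use only hummus: 12 g / 5 g = 2.4 servings × $0.85 = $2.04.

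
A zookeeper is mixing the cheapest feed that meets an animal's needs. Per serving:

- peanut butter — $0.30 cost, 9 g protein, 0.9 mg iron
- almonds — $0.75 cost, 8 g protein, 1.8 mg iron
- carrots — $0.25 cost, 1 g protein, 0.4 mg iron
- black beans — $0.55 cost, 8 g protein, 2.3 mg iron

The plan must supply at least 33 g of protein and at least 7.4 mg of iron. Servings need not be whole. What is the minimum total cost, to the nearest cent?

An LP optimum is at a vertex; with two nutrient constraints at most two foods are used. Check each candidate.
peanut butter only: max(33/9, 7.4/0.9) = 8.222 servings → $2.47.
almonds only: max(33/8, 7.4/1.8) = 4.125 servings → $3.09.
carrots only: max(33/1, 7.4/0.4) = 33 servings → $8.25.
black beans only: max(33/8, 7.4/2.3) = 4.125 servings → $2.27.
peanut butter + almonds with both tight: 0.02222 servings and 4.1 servings → $3.08.
peanut butter + carrots with both tight: 2.148 servings and 13.67 servings → $4.06.
peanut butter + black beans with both tight: 1.237 servings and 2.733 servings → $1.87.
almonds + carrots: intersection lies outside the first quadrant.
almonds + black beans with both targets exact would need a negative amount; discard.
carrots + black beans: the both-tight solution has a negative serving — not a feasible corner.
The minimum over all feasible corners is $1.87.

$1.87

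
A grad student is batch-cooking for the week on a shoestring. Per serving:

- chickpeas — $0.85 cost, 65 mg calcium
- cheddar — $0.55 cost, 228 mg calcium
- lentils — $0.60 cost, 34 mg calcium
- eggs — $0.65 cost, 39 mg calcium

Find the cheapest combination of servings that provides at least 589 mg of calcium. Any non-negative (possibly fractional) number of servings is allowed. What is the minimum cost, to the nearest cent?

Cost per mg of calcium: cheddar $0.0024, chickpeas $0.0131, eggs $0.0167, lentils $0.0176.
With no serving limits, use only cheddar: 589 mg / 228 mg = 2.583 servings × $0.55 = $1.42.

$1.42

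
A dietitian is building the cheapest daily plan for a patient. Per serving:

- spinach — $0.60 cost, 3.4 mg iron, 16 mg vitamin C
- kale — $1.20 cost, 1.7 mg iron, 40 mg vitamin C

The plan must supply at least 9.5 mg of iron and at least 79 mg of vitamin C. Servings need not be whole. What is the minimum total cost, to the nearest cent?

$2.64

The cheapest plan sits at a corner of the feasible region — with two constraints it uses at most two foods.
spinach only: max(9.5/3.4, 79/16) = 4.938 servings → $2.96.
kale only: max(9.5/1.7, 79/40) = 5.588 servings → $6.71.
spinach + kale with both tight: 2.258 servings and 1.072 servings → $2.64.
So the least-cost plan costs $2.64.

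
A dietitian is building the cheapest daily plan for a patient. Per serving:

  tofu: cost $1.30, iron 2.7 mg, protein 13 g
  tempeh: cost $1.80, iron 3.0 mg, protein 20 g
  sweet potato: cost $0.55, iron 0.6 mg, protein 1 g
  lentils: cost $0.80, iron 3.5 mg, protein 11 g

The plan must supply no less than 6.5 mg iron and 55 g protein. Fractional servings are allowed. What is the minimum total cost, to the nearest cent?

Two binding constraints pin down two serving amounts, so the optimal mix uses at most two foods. The candidates are each food alone (scaled to the tighter of iron/protein) and each pair with both constraints tight.
tofu only: max(6.5/2.7, 55/13) = 4.231 servings → $5.50.
tempeh only: max(6.5/3.0, 55/20) = 2.75 servings → $4.95.
sweet potato only: max(6.5/0.6, 55/1) = 55 servings → $30.25.
lentils only: max(6.5/3.5, 55/11) = 5 servings → $4.00.
tofu + tempeh with both targets exact would need a negative amount; discard.
tofu + sweet potato: the both-tight solution has a negative serving — not a feasible corner.
tofu + lentils: the both-tight solution has a negative serving — not a feasible corner.
tempeh + sweet potato with both targets exact would need a negative amount; discard.
tempeh + lentils: intersection lies outside the first quadrant.
sweet potato + lentils with both targets exact would need a negative amount; discard.
So the least-cost plan costs $4.00.

$4.00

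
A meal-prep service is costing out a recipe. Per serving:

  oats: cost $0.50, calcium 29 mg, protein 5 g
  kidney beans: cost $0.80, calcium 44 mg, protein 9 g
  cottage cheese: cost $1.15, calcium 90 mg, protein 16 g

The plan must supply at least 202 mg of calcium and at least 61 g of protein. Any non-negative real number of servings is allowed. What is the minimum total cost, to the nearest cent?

Check every corner: each single food scaled to meet both minima, and each pair solved so both constraints bind.
oats only: max(202/29, 61/5) = 12.2 servings → $6.10.
kidney beans only: max(202/44, 61/9) = 6.778 servings → $5.42.
cottage cheese only: max(202/90, 61/16) = 3.812 servings → $4.38.
oats + kidney beans: intersection lies outside the first quadrant.
oats + cottage cheese with both targets exact would need a negative amount; discard.
kidney beans + cottage cheese with both targets exact would need a negative amount; discard.
So the least-cost plan costs $4.38.

$4.38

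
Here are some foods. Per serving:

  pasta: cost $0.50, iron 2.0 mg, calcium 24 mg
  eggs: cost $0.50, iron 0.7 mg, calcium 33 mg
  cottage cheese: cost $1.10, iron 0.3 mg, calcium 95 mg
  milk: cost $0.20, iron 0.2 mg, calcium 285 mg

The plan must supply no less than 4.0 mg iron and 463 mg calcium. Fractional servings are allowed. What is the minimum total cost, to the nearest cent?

$1.22

pasta only: max(4.0/2.0, 463/24) = 19.29 servings → $9.65.
eggs only: max(4.0/0.7, 463/33) = 14.03 servings → $7.02.
cottage cheese only: max(4.0/0.3, 463/95) = 13.33 servings → $14.67.
milk only: max(4.0/0.2, 463/285) = 20 servings → $4.00.
pasta + eggs with both targets exact would need a negative amount; discard.
pasta + cottage cheese with both tight: 1.319 servings and 4.54 servings → $5.65.
pasta + milk with both tight: 1.853 servings and 1.469 servings → $1.22.
eggs + cottage cheese with both tight: 4.26 servings and 3.394 servings → $5.86.
eggs + milk with both tight: 5.43 servings and 0.9959 servings → $2.91.
cottage cheese + milk: intersection lies outside the first quadrant.
Cheapest feasible corner: $1.22.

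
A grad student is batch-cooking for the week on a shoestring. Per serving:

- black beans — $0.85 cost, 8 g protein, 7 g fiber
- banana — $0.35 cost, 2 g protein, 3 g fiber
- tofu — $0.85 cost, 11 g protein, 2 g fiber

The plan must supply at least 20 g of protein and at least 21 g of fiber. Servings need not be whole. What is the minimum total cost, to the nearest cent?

black beans only: max(20/8, 21/7) = 3 servings → $2.55.
banana only: max(20/2, 21/3) = 10 servings → $3.50.
tofu only: max(20/11, 21/2) = 10.5 servings → $8.93.
black beans + banana with both tight: 1.8 servings and 2.8 servings → $2.51.
black beans + tofu: the both-tight solution has a negative serving — not a feasible corner.
banana + tofu with both tight: 6.586 servings and 0.6207 servings → $2.83.
The minimum over all feasible corners is $2.51.

$2.51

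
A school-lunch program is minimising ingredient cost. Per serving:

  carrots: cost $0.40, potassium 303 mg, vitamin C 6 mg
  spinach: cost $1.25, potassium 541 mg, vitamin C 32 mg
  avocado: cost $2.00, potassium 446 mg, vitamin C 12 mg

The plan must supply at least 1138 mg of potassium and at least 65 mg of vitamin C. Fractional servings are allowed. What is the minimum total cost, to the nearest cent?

With two linear requirements the optimum uses one or two foods; enumerate the corners.
carrots only: max(1138/303, 65/6) = 10.83 servings → $4.33.
spinach only: max(1138/541, 65/32) = 2.104 servings → $2.63.
avocado only: max(1138/446, 65/12) = 5.417 servings → $10.83.
carrots + spinach with both tight: 0.194 servings and 1.995 servings → $2.57.
carrots + avocado with both targets exact would need a negative amount; discard.
spinach + avocado with both tight: 1.971 servings and 0.1608 servings → $2.79.
Cheapest feasible corner: $2.57.

$2.57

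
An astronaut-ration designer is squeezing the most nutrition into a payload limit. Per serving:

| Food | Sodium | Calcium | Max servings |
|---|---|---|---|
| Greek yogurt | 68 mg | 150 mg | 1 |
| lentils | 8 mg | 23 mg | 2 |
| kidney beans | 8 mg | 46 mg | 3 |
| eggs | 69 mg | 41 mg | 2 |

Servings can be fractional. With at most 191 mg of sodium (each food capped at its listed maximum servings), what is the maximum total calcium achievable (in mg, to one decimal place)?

Calcium per mg sodium: kidney beans 5.75, lentils 2.875, Greek yogurt 2.206, eggs 0.5942.
Take 3 servings of kidney beans: uses 24 mg sodium, +138.0 mg calcium (running total 138.0 mg).
Take 2 servings of lentils: uses 16 mg sodium, +46.0 mg calcium (running total 184.0 mg).
Take 1 serving of Greek yogurt: uses 68 mg sodium, +150.0 mg calcium (running total 334.0 mg).
Take 1.203 servings of eggs: uses 83 mg sodium, +49.3 mg calcium (running total 383.3 mg).
Filling greedily by calcium-per-mg sodium is optimal for one linear limit, giving 383.3 mg.

383.3 mg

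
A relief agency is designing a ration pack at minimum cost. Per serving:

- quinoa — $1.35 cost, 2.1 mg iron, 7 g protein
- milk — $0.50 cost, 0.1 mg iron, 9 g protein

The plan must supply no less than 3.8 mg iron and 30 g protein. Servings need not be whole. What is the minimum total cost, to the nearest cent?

$3.31

This is a tiny linear program; its minimum lies at a vertex of the feasible set. List the vertices and price them.
quinoa only: max(3.8/2.1, 30/7) = 4.286 servings → $5.79.
milk only: max(3.8/0.1, 30/9) = 38 servings → $19.00.
quinoa + milk with both tight: 1.714 servings and 2 servings → $3.31.
The minimum over all feasible corners is $3.31.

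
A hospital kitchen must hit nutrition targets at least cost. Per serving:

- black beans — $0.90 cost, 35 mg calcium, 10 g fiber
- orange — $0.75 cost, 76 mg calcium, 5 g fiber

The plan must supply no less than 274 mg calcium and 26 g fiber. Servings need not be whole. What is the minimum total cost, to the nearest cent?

Two binding constraints pin down two serving amounts, so the optimal mix uses at most two foods. The candidates are each food alone (scaled to the tighter of calcium/fiber) and each pair with both constraints tight.
black beans only: max(274/35, 26/10) = 7.829 servings → $7.05.
orange only: max(274/76, 26/5) = 5.2 servings → $3.90.
black beans + orange with both tight: 1.036 servings and 3.128 servings → $3.28.
The minimum over all feasible corners is $3.28.

$3.28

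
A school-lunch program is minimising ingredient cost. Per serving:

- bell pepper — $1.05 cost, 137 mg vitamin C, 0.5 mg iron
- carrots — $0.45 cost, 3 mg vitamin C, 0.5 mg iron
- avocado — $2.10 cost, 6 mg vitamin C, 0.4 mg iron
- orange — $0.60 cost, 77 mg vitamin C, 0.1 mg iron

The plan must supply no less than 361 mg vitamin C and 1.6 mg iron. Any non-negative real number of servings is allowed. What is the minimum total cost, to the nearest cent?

bell pepper only: max(361/137, 1.6/0.5) = 3.2 servings → $3.36.
carrots only: max(361/3, 1.6/0.5) = 120.3 servings → $54.15.
avocado only: max(361/6, 1.6/0.4) = 60.17 servings → $126.35.
orange only: max(361/77, 1.6/0.1) = 16 servings → $9.60.
bell pepper + carrots with both tight: 2.622 servings and 0.5776 servings → $3.01.
bell pepper + avocado with both tight: 2.602 servings and 0.7471 servings → $4.30.
bell pepper + orange: intersection lies outside the first quadrant.
carrots + avocado: the both-tight solution has a negative serving — not a feasible corner.
carrots + orange with both tight: 2.28 servings and 4.599 servings → $3.79.
avocado + orange with both tight: 2.884 servings and 4.464 servings → $8.73.
So the least-cost plan costs $3.01.

$3.01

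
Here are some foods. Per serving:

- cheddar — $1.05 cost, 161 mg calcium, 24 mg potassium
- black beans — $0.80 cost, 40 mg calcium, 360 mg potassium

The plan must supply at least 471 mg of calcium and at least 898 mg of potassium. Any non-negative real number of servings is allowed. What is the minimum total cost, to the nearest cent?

This is a tiny linear program; its minimum lies at a vertex of the feasible set. List the vertices and price them.
cheddar only: max(471/161, 898/24) = 37.42 servings → $39.29.
black beans only: max(471/40, 898/360) = 11.78 servings → $9.42.
cheddar + black beans with both tight: 2.345 servings and 2.338 servings → $4.33.
So the least-cost plan costs $4.33.

$4.33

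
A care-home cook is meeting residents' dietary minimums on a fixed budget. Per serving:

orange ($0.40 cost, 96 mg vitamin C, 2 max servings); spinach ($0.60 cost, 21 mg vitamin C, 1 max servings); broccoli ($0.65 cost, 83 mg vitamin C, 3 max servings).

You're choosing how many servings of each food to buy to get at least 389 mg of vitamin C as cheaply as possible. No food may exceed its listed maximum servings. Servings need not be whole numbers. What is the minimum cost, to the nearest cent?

$2.34

Cost per mg of vitamin C: orange $0.0042, broccoli $0.0078, spinach $0.0286.
Take 2 servings of orange: +192.0 mg vitamin C for $0.80 (total $0.80, still need 197.0 mg).
Take 2.373 servings of broccoli: +197.0 mg vitamin C for $1.54 (total $2.34, still need 0.0 mg).
Filling from the cheapest source first is optimal under one linear minimum: $2.34.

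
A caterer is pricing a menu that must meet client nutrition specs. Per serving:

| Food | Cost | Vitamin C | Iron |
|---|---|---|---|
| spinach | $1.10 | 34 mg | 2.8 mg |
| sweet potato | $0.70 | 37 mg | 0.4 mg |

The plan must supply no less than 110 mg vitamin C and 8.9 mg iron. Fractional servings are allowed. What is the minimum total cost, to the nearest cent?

Compare the cost at each extreme point of the feasible region.
spinach only: max(110/34, 8.9/2.8) = 3.235 servings → $3.56.
sweet potato only: max(110/37, 8.9/0.4) = 22.25 servings → $15.57.
spinach + sweet potato with both tight: 3.17 servings and 0.06 servings → $3.53.
So the least-cost plan costs $3.53.

$3.53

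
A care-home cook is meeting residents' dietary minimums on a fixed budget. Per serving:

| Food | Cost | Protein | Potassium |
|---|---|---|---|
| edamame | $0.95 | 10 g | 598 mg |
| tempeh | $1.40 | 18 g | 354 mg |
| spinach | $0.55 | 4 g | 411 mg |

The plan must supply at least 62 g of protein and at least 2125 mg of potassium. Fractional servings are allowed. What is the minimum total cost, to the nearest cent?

The cheapest plan sits at a corner of the feasible region — with two constraints it uses at most two foods.
edamame only: max(62/10, 2125/598) = 6.2 servings → $5.89.
tempeh only: max(62/18, 2125/354) = 6.003 servings → $8.40.
spinach only: max(62/4, 2125/411) = 15.5 servings → $8.53.
edamame + tempeh with both tight: 2.257 servings and 2.191 servings → $5.21.
edamame + spinach: the both-tight solution has a negative serving — not a feasible corner.
tempeh + spinach with both tight: 2.839 servings and 2.725 servings → $5.47.
So the least-cost plan costs $5.21.

$5.21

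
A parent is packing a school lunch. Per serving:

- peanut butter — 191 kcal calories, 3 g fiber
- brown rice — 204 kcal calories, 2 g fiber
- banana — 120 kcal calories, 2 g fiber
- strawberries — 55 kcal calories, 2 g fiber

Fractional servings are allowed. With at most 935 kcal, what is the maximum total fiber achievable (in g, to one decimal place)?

34.0 g

Fiber per kcal: strawberries 0.03636, banana 0.01667, peanut butter 0.01571, brown rice 0.009804.
With no serving limits, spend the whole calories allowance on strawberries: 935 kcal / 55 kcal × 2 g = 34.0 g.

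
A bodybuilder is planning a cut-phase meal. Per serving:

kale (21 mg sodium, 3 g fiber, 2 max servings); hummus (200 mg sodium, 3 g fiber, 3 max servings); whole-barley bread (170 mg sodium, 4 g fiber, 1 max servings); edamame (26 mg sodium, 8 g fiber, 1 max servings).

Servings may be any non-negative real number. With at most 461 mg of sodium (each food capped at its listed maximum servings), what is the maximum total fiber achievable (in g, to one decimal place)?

21.3 g

Fiber per mg sodium: edamame 0.3077, kale 0.1429, whole-barley bread 0.02353, hummus 0.015.
Take 1 serving of edamame: uses 26 mg sodium, +8.0 g fiber (running total 8.0 g).
Take 2 servings of kale: uses 42 mg sodium, +6.0 g fiber (running total 14.0 g).
Take 1 serving of whole-barley bread: uses 170 mg sodium, +4.0 g fiber (running total 18.0 g).
Take 1.115 servings of hummus: uses 223 mg sodium, +3.3 g fiber (running total 21.3 g).
Greedy by best ratio exhausts the sodium allowance optimally: 21.3 g.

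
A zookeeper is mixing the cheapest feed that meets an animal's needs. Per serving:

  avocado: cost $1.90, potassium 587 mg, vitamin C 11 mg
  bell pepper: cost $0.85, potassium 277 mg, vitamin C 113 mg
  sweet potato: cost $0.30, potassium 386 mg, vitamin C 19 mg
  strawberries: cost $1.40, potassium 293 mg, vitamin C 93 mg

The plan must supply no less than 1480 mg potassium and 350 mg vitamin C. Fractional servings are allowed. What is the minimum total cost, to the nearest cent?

The cheapest plan sits at a corner of the feasible region — with two constraints it uses at most two foods.
avocado only: max(1480/587, 350/11) = 31.82 servings → $60.45.
bell pepper only: max(1480/277, 350/113) = 5.343 servings → $4.54.
sweet potato only: max(1480/386, 350/19) = 18.42 servings → $5.53.
strawberries only: max(1480/293, 350/93) = 5.051 servings → $7.07.
avocado + bell pepper with both tight: 1.111 servings and 2.989 servings → $4.65.
avocado + sweet potato with both targets exact would need a negative amount; discard.
avocado + strawberries with both tight: 0.6831 servings and 3.683 servings → $6.45.
bell pepper + sweet potato with both tight: 2.789 servings and 1.833 servings → $2.92.
bell pepper + strawberries: the both-tight solution has a negative serving — not a feasible corner.
sweet potato + strawberries with both tight: 1.157 servings and 3.527 servings → $5.28.
The minimum over all feasible corners is $2.92.

$2.92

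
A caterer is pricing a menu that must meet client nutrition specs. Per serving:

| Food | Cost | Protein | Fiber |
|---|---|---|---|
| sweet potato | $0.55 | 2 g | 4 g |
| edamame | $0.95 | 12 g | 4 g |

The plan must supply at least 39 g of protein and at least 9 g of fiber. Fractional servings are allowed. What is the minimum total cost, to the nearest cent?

$3.09

This is a tiny linear program; its minimum lies at a vertex of the feasible set. List the vertices and price them.
sweet potato only: max(39/2, 9/4) = 19.5 servings → $10.72.
edamame only: max(39/12, 9/4) = 3.25 servings → $3.09.
sweet potato + edamame: the both-tight solution has a negative serving — not a feasible corner.
Cheapest feasible corner: $3.09.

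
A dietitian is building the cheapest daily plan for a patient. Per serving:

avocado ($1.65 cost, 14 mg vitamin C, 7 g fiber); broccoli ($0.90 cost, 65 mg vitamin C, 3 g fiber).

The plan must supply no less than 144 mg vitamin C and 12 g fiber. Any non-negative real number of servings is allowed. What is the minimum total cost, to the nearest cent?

Minimising a linear cost over {vitamin C ≥ 144, fiber ≥ 12, servings ≥ 0} — the optimum is at a vertex, using one or two foods.
avocado only: max(144/14, 12/7) = 10.29 servings → $16.97.
broccoli only: max(144/65, 12/3) = 4 servings → $3.60.
avocado + broccoli with both tight: 0.8426 servings and 2.034 servings → $3.22.
The minimum over all feasible corners is $3.22.

$3.22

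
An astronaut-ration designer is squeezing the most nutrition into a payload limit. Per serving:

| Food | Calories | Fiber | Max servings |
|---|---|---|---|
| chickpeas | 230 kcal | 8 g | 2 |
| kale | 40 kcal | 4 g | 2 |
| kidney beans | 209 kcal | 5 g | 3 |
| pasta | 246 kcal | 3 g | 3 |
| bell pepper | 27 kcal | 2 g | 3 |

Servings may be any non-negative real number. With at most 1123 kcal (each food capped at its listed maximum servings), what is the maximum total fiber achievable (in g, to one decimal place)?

42.0 g

Fiber per kcal: kale 0.1, bell pepper 0.07407, chickpeas 0.03478, kidney beans 0.02392, pasta 0.0122.
Take 2 servings of kale: uses 80 kcal, +8.0 g fiber (running total 8.0 g).
Take 3 servings of bell pepper: uses 81 kcal, +6.0 g fiber (running total 14.0 g).
Take 2 servings of chickpeas: uses 460 kcal, +16.0 g fiber (running total 30.0 g).
Take 2.402 servings of kidney beans: uses 502 kcal, +12.0 g fiber (running total 42.0 g).
Greedy by best ratio exhausts the calories allowance optimally: 42.0 g.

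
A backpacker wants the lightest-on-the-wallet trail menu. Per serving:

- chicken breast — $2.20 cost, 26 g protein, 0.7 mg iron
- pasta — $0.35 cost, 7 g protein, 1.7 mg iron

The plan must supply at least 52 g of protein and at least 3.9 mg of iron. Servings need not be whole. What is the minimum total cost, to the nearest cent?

$2.60

chicken breast only: max(52/26, 3.9/0.7) = 5.571 servings → $12.26.
pasta only: max(52/7, 3.9/1.7) = 7.429 servings → $2.60.
chicken breast + pasta with both tight: 1.555 servings and 1.654 servings → $4.00.
Cheapest feasible corner: $2.60.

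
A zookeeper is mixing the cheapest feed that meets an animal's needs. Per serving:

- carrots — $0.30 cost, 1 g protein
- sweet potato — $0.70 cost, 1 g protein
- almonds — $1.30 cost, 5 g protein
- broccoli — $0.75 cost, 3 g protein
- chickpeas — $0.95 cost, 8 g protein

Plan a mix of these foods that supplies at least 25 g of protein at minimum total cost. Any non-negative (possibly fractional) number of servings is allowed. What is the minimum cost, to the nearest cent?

Cost per g of protein: chickpeas $0.1187, broccoli $0.2500, almonds $0.2600, carrots $0.3000, sweet potato $0.7000.
With no serving limits, use only chickpeas: 25 g / 8 g = 3.125 servings × $0.95 = $2.97.

$2.97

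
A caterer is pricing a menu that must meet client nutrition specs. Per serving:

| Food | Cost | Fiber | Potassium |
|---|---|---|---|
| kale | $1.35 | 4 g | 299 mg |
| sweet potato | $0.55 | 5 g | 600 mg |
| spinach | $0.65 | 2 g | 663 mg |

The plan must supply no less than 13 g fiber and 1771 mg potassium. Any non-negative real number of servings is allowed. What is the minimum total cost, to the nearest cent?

A basic optimal solution has at most two foods positive. Try each food alone and each pair with both targets met exactly.
kale only: max(13/4, 1771/299) = 5.923 servings → $8.00.
sweet potato only: max(13/5, 1771/600) = 2.952 servings → $1.62.
spinach only: max(13/2, 1771/663) = 6.5 servings → $4.22.
kale + sweet potato: intersection lies outside the first quadrant.
kale + spinach with both tight: 2.472 servings and 1.556 servings → $4.35.
sweet potato + spinach with both tight: 2.4 servings and 0.4988 servings → $1.64.
Cheapest feasible corner: $1.62.

$1.62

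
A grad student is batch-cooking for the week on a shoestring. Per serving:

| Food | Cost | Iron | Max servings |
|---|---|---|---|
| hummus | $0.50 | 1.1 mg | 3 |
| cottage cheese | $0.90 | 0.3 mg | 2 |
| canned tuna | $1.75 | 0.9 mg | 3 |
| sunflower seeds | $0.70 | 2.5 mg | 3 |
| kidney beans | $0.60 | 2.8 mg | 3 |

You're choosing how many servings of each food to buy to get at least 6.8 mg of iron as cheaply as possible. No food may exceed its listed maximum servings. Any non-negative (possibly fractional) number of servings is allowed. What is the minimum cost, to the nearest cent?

$1.46

Cost per mg of iron: kidney beans $0.2143, sunflower seeds $0.2800, hummus $0.4545, canned tuna $1.9444, cottage cheese $3.0000.
Take 2.429 servings of kidney beans: +6.8 mg iron for $1.46 (total $1.46, still need 0.0 mg).
Greedy by cheapest-per-mg is optimal for a single linear constraint, so the minimum cost is $1.46.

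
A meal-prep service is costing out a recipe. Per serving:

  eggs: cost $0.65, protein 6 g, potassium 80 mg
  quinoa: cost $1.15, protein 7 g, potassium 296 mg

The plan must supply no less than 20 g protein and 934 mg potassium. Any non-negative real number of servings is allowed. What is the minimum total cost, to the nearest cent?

The cheapest plan sits at a corner of the feasible region — with two constraints it uses at most two foods.
eggs only: max(20/6, 934/80) = 11.68 servings → $7.59.
quinoa only: max(20/7, 934/296) = 3.155 servings → $3.63.
eggs + quinoa with both targets exact would need a negative amount; discard.
Cheapest feasible corner: $3.63.

$3.63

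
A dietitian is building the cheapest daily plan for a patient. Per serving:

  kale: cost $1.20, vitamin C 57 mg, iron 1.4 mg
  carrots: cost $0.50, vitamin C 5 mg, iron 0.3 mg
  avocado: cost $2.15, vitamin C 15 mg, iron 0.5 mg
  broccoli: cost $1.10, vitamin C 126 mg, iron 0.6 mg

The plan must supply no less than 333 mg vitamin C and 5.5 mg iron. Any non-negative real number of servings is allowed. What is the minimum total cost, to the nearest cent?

kale only: max(333/57, 5.5/1.4) = 5.842 servings → $7.01.
carrots only: max(333/5, 5.5/0.3) = 66.6 servings → $33.30.
avocado only: max(333/15, 5.5/0.5) = 22.2 servings → $47.73.
broccoli only: max(333/126, 5.5/0.6) = 9.167 servings → $10.08.
kale + carrots: the both-tight solution has a negative serving — not a feasible corner.
kale + avocado: the both-tight solution has a negative serving — not a feasible corner.
kale + broccoli with both tight: 3.468 servings and 1.074 servings → $5.34.
carrots + avocado: intersection lies outside the first quadrant.
carrots + broccoli with both tight: 14.17 servings and 2.08 servings → $9.37.
avocado + broccoli with both tight: 9.133 servings and 1.556 servings → $21.35.
So the least-cost plan costs $5.34.

$5.34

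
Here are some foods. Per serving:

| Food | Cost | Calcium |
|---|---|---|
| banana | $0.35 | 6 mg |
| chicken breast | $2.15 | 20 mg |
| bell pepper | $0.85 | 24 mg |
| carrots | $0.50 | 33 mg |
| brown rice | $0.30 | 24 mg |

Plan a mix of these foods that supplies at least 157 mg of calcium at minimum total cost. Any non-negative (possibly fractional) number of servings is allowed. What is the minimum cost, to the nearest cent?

Cost per mg of calcium: brown rice $0.0125, carrots $0.0152, bell pepper $0.0354, banana $0.0583, chicken breast $0.1075.
With no serving limits, use only brown rice: 157 mg / 24 mg = 6.542 servings × $0.30 = $1.96.

$1.96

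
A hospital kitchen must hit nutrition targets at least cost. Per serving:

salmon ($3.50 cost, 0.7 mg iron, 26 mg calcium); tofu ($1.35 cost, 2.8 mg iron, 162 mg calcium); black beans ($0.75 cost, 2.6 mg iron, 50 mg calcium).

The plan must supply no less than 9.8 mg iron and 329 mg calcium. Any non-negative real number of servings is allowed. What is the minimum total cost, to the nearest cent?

$3.53

Two binding constraints pin down two serving amounts, so the optimal mix uses at most two foods. The candidates are each food alone (scaled to the tighter of iron/calcium) and each pair with both constraints tight.
salmon only: max(9.8/0.7, 329/26) = 14 servings → $49.00.
tofu only: max(9.8/2.8, 329/162) = 3.5 servings → $4.72.
black beans only: max(9.8/2.6, 329/50) = 6.58 servings → $4.93.
salmon + tofu with both targets exact would need a negative amount; discard.
salmon + black beans with both tight: 11.21 servings and 0.7515 servings → $39.79.
tofu + black beans with both tight: 1.299 servings and 2.37 servings → $3.53.
Cheapest feasible corner: $3.53.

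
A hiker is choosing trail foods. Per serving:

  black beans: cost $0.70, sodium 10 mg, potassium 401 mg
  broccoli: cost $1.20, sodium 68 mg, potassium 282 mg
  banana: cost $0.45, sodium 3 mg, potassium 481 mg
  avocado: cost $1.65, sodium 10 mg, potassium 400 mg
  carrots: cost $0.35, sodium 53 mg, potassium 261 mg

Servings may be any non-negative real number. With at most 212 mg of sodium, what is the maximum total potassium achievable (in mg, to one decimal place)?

33990.7 mg

Potassium per mg sodium: banana 160.3, black beans 40.1, avocado 40, carrots 4.925, broccoli 4.147.
With no serving limits, spend the whole sodium allowance on banana: 212 mg / 3 mg × 481 mg = 33990.7 mg.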